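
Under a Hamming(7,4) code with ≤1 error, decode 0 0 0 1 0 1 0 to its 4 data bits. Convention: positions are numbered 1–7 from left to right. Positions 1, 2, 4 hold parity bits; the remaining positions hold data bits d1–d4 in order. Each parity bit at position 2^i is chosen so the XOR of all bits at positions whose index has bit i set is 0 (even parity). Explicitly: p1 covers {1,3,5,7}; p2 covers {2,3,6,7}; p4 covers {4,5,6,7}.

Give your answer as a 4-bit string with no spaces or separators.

0010

s1 (pos 1,3,5,7): 0⊕0⊕0⊕0 = 0
s2 (pos 2,3,6,7): 0⊕0⊕1⊕0 = 1
s4 (pos 4,5,6,7): 1⊕0⊕1⊕0 = 0
Syndrome s4…s1 = 010 → error at position 2.
Flip position 2: 0001010 → 0101010
Read data bits from positions 3,5,6,7: 0010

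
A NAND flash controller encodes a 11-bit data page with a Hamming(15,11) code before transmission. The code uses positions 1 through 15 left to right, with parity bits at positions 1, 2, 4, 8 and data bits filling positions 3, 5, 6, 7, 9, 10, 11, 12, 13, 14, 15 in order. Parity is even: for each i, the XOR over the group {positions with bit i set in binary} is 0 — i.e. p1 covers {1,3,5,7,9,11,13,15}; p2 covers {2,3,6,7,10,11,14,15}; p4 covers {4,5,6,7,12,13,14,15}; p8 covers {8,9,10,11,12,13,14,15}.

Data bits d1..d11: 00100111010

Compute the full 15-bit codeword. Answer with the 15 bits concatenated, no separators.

Place data at non-parity positions: p1 p2 0 p4 0 1 0 p8 0 1 1 1 0 1 0
p1 (pos 1,3,5,7,9,11,13,15): XOR of data positions = 0⊕0⊕0⊕0⊕1⊕0⊕0 = 1
p2 (pos 2,3,6,7,10,11,14,15): XOR of data positions = 0⊕1⊕0⊕1⊕1⊕1⊕0 = 0
p4 (pos 4,5,6,7,12,13,14,15): XOR of data positions = 0⊕1⊕0⊕1⊕0⊕1⊕0 = 1
p8 (pos 8,9,10,11,12,13,14,15): XOR of data positions = 0⊕1⊕1⊕1⊕0⊕1⊕0 = 0
Codeword: 100101000111010

100101000111010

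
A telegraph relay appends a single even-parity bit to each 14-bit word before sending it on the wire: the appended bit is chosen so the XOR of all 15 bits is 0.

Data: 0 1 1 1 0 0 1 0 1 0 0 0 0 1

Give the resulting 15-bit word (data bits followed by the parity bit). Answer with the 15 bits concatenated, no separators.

011100101000010

XOR of the 14 data bits: 0⊕1⊕1⊕1⊕0⊕0⊕1⊕0⊕1⊕0⊕0⊕0⊕0⊕1 = 0
Parity bit = 0 (so all 15 bits XOR to 0).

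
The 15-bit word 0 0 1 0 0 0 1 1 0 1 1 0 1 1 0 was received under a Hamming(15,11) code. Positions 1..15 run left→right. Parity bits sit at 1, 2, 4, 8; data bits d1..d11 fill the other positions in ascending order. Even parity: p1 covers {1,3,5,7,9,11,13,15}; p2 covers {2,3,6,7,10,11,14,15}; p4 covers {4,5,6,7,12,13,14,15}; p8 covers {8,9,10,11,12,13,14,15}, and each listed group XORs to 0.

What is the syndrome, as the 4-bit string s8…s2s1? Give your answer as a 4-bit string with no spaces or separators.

s1 (pos 1,3,5,7,9,11,13,15): 0⊕1⊕0⊕1⊕0⊕1⊕1⊕0 = 0
s2 (pos 2,3,6,7,10,11,14,15): 0⊕1⊕0⊕1⊕1⊕1⊕1⊕0 = 1
s4 (pos 4,5,6,7,12,13,14,15): 0⊕0⊕0⊕1⊕0⊕1⊕1⊕0 = 1
s8 (pos 8,9,10,11,12,13,14,15): 1⊕0⊕1⊕1⊕0⊕1⊕1⊕0 = 1
Syndrome s8…s1 = 1110 → error at position 14.

1110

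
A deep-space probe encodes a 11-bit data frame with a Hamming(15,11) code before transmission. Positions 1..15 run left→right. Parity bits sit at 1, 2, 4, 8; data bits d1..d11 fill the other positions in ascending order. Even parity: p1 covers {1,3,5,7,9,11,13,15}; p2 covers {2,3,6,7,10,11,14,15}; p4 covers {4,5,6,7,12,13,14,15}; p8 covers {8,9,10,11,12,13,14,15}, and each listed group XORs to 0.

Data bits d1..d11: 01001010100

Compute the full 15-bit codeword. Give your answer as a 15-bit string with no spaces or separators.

010010011010100

Place data at non-parity positions: p1 p2 0 p4 1 0 0 p8 1 0 1 0 1 0 0
p1 (pos 1,3,5,7,9,11,13,15): XOR of data positions = 0⊕1⊕0⊕1⊕1⊕1⊕0 = 0
p2 (pos 2,3,6,7,10,11,14,15): XOR of data positions = 0⊕0⊕0⊕0⊕1⊕0⊕0 = 1
p4 (pos 4,5,6,7,12,13,14,15): XOR of data positions = 1⊕0⊕0⊕0⊕1⊕0⊕0 = 0
p8 (pos 8,9,10,11,12,13,14,15): XOR of data positions = 1⊕0⊕1⊕0⊕1⊕0⊕0 = 1
Codeword: 010010011010100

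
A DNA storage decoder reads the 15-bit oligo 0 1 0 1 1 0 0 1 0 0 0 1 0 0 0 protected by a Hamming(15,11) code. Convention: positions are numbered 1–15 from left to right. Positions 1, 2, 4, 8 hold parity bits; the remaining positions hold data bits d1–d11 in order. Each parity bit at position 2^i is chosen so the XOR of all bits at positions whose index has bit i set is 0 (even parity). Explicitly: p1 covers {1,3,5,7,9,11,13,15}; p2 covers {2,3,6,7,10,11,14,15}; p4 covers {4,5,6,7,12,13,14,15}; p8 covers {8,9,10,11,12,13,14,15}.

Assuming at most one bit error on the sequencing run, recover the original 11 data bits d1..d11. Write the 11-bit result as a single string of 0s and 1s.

s1 (pos 1,3,5,7,9,11,13,15): 0⊕0⊕1⊕0⊕0⊕0⊕0⊕0 = 1
s2 (pos 2,3,6,7,10,11,14,15): 1⊕0⊕0⊕0⊕0⊕0⊕0⊕0 = 1
s4 (pos 4,5,6,7,12,13,14,15): 1⊕1⊕0⊕0⊕1⊕0⊕0⊕0 = 1
s8 (pos 8,9,10,11,12,13,14,15): 1⊕0⊕0⊕0⊕1⊕0⊕0⊕0 = 0
Syndrome s8…s1 = 0111 → error at position 7.
Flip position 7: 010110010001000 → 010110110001000
Read data bits from positions 3,5,6,7,9,10,11,12,13,14,15: 01010001000

01010001000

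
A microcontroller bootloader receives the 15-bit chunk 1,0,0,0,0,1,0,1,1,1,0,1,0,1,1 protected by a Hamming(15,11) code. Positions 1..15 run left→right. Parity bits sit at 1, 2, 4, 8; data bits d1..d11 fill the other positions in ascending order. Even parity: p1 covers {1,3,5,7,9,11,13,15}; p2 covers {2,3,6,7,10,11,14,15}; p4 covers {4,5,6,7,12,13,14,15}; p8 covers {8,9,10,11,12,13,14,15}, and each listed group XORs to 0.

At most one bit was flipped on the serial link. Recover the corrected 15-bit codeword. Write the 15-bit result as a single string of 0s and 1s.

s1 (pos 1,3,5,7,9,11,13,15): 1⊕0⊕0⊕0⊕1⊕0⊕0⊕1 = 1
s2 (pos 2,3,6,7,10,11,14,15): 0⊕0⊕1⊕0⊕1⊕0⊕1⊕1 = 0
s4 (pos 4,5,6,7,12,13,14,15): 0⊕0⊕1⊕0⊕1⊕0⊕1⊕1 = 0
s8 (pos 8,9,10,11,12,13,14,15): 1⊕1⊕1⊕0⊕1⊕0⊕1⊕1 = 0
Syndrome s8…s1 = 0001 → error at position 1.
Flip position 1: 100001011101011 → 000001011101011

000001011101011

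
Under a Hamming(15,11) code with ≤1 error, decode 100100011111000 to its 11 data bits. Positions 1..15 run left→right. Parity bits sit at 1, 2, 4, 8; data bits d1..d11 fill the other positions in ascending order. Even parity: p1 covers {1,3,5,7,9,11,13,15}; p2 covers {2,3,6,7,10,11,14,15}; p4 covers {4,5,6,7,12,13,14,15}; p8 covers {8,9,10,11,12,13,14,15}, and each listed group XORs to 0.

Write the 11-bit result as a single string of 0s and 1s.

s1 (pos 1,3,5,7,9,11,13,15): 1⊕0⊕0⊕0⊕1⊕1⊕0⊕0 = 1
s2 (pos 2,3,6,7,10,11,14,15): 0⊕0⊕0⊕0⊕1⊕1⊕0⊕0 = 0
s4 (pos 4,5,6,7,12,13,14,15): 1⊕0⊕0⊕0⊕1⊕0⊕0⊕0 = 0
s8 (pos 8,9,10,11,12,13,14,15): 1⊕1⊕1⊕1⊕1⊕0⊕0⊕0 = 1
Syndrome s8…s1 = 1001 → error at position 9.
Flip position 9: 100100011111000 → 100100010111000
Read data bits from positions 3,5,6,7,9,10,11,12,13,14,15: 00000111000

00000111000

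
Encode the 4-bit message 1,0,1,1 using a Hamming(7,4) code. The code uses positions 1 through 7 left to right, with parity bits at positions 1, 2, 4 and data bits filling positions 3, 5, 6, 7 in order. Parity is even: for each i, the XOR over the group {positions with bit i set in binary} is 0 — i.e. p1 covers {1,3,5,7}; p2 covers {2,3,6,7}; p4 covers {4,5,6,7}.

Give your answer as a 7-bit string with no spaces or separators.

Place data at non-parity positions: p1 p2 1 p4 0 1 1
p1 (pos 1,3,5,7): XOR of data positions = 1⊕0⊕1 = 0
p2 (pos 2,3,6,7): XOR of data positions = 1⊕1⊕1 = 1
p4 (pos 4,5,6,7): XOR of data positions = 0⊕1⊕1 = 0
Codeword: 0110011

0110011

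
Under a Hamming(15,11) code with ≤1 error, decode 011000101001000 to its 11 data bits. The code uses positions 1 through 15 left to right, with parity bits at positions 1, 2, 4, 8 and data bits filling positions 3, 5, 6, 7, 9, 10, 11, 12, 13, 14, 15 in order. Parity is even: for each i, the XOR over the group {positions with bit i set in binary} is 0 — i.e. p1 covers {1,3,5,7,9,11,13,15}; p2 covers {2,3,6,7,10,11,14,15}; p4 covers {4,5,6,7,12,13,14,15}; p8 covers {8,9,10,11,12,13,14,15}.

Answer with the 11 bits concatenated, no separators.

00011001000

s1 (pos 1,3,5,7,9,11,13,15): 0⊕1⊕0⊕1⊕1⊕0⊕0⊕0 = 1
s2 (pos 2,3,6,7,10,11,14,15): 1⊕1⊕0⊕1⊕0⊕0⊕0⊕0 = 1
s4 (pos 4,5,6,7,12,13,14,15): 0⊕0⊕0⊕1⊕1⊕0⊕0⊕0 = 0
s8 (pos 8,9,10,11,12,13,14,15): 0⊕1⊕0⊕0⊕1⊕0⊕0⊕0 = 0
Syndrome s8…s1 = 0011 → error at position 3.
Flip position 3: 011000101001000 → 010000101001000
Read data bits from positions 3,5,6,7,9,10,11,12,13,14,15: 00011001000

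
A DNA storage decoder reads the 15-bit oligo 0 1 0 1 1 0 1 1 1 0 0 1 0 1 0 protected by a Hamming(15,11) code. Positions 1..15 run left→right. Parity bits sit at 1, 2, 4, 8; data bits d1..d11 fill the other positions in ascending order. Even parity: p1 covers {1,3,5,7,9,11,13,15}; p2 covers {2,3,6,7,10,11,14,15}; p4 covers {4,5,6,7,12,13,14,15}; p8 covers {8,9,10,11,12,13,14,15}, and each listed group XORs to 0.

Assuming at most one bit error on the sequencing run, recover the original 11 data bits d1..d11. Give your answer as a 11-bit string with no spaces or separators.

s1 (pos 1,3,5,7,9,11,13,15): 0⊕0⊕1⊕1⊕1⊕0⊕0⊕0 = 1
s2 (pos 2,3,6,7,10,11,14,15): 1⊕0⊕0⊕1⊕0⊕0⊕1⊕0 = 1
s4 (pos 4,5,6,7,12,13,14,15): 1⊕1⊕0⊕1⊕1⊕0⊕1⊕0 = 1
s8 (pos 8,9,10,11,12,13,14,15): 1⊕1⊕0⊕0⊕1⊕0⊕1⊕0 = 0
Syndrome s8…s1 = 0111 → error at position 7.
Flip position 7: 010110111001010 → 010110011001010
Read data bits from positions 3,5,6,7,9,10,11,12,13,14,15: 01001001010

01001001010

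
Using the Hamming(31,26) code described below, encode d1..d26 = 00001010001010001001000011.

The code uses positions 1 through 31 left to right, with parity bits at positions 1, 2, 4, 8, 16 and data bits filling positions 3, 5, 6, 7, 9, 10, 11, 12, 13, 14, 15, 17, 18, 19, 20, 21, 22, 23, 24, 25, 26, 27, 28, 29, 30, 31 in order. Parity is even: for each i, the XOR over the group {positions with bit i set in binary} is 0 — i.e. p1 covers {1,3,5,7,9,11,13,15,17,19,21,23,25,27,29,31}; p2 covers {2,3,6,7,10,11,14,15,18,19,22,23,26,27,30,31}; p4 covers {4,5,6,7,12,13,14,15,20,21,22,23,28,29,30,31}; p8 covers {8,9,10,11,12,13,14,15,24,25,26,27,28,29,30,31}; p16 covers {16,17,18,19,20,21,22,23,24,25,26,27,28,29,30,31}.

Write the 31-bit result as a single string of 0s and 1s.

1000000010100011010001001000011

Place data at non-parity positions: p1 p2 0 p4 0 0 0 p8 1 0 1 0 0 0 1 p16 0 1 0 0 0 1 0 0 1 0 0 0 0 1 1
p1 (pos 1,3,5,7,9,11,13,15,17,19,21,23,25,27,29,31): XOR of data positions = 0⊕0⊕0⊕1⊕1⊕0⊕1⊕0⊕0⊕0⊕0⊕1⊕0⊕0⊕1 = 1
p2 (pos 2,3,6,7,10,11,14,15,18,19,22,23,26,27,30,31): XOR of data positions = 0⊕0⊕0⊕0⊕1⊕0⊕1⊕1⊕0⊕1⊕0⊕0⊕0⊕1⊕1 = 0
p4 (pos 4,5,6,7,12,13,14,15,20,21,22,23,28,29,30,31): XOR of data positions = 0⊕0⊕0⊕0⊕0⊕0⊕1⊕0⊕0⊕1⊕0⊕0⊕0⊕1⊕1 = 0
p8 (pos 8,9,10,11,12,13,14,15,24,25,26,27,28,29,30,31): XOR of data positions = 1⊕0⊕1⊕0⊕0⊕0⊕1⊕0⊕1⊕0⊕0⊕0⊕0⊕1⊕1 = 0
p16 (pos 16,17,18,19,20,21,22,23,24,25,26,27,28,29,30,31): XOR of data positions = 0⊕1⊕0⊕0⊕0⊕1⊕0⊕0⊕1⊕0⊕0⊕0⊕0⊕1⊕1 = 1
Codeword: 1000000010100011010001001000011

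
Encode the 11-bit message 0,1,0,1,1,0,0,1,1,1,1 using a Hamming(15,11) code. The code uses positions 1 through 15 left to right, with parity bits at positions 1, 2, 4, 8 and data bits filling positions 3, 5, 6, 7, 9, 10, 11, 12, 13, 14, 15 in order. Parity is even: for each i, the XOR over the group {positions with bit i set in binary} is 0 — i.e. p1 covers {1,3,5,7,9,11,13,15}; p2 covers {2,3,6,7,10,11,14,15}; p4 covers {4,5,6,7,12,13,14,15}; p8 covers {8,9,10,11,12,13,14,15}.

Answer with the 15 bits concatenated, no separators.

Place data at non-parity positions: p1 p2 0 p4 1 0 1 p8 1 0 0 1 1 1 1
p1 (pos 1,3,5,7,9,11,13,15): XOR of data positions = 0⊕1⊕1⊕1⊕0⊕1⊕1 = 1
p2 (pos 2,3,6,7,10,11,14,15): XOR of data positions = 0⊕0⊕1⊕0⊕0⊕1⊕1 = 1
p4 (pos 4,5,6,7,12,13,14,15): XOR of data positions = 1⊕0⊕1⊕1⊕1⊕1⊕1 = 0
p8 (pos 8,9,10,11,12,13,14,15): XOR of data positions = 1⊕0⊕0⊕1⊕1⊕1⊕1 = 1
Codeword: 110010111001111

110010111001111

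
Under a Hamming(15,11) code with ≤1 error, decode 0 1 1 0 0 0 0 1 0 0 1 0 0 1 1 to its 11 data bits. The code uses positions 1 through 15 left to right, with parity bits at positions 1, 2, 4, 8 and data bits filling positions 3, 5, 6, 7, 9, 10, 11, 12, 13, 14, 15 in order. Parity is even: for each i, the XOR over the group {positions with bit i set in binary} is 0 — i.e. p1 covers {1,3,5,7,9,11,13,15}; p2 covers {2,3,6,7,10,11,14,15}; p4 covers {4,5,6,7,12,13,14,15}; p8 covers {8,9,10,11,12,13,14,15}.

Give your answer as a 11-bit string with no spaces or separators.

s1 (pos 1,3,5,7,9,11,13,15): 0⊕1⊕0⊕0⊕0⊕1⊕0⊕1 = 1
s2 (pos 2,3,6,7,10,11,14,15): 1⊕1⊕0⊕0⊕0⊕1⊕1⊕1 = 1
s4 (pos 4,5,6,7,12,13,14,15): 0⊕0⊕0⊕0⊕0⊕0⊕1⊕1 = 0
s8 (pos 8,9,10,11,12,13,14,15): 1⊕0⊕0⊕1⊕0⊕0⊕1⊕1 = 0
Syndrome s8…s1 = 0011 → error at position 3.
Flip position 3: 011000010010011 → 010000010010011
Read data bits from positions 3,5,6,7,9,10,11,12,13,14,15: 00000010011

00000010011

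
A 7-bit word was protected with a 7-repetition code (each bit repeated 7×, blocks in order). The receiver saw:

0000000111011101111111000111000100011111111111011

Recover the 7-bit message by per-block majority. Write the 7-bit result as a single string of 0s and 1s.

0111011

Block 1 (0000000): 0 ones → 0
Block 2 (1110111): 6 ones → 1
Block 3 (0111111): 6 ones → 1
Block 4 (1000111): 4 ones → 1
Block 5 (0001000): 1 one → 0
Block 6 (1111111): 7 ones → 1
Block 7 (1111011): 6 ones → 1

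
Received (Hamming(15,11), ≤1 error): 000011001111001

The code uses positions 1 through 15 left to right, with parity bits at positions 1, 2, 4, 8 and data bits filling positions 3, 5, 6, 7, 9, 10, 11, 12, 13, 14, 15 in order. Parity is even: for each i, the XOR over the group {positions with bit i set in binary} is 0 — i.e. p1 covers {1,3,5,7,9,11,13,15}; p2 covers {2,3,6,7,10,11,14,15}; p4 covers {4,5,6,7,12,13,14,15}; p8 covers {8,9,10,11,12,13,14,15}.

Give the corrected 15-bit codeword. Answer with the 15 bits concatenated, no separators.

s1 (pos 1,3,5,7,9,11,13,15): 0⊕0⊕1⊕0⊕1⊕1⊕0⊕1 = 0
s2 (pos 2,3,6,7,10,11,14,15): 0⊕0⊕1⊕0⊕1⊕1⊕0⊕1 = 0
s4 (pos 4,5,6,7,12,13,14,15): 0⊕1⊕1⊕0⊕1⊕0⊕0⊕1 = 0
s8 (pos 8,9,10,11,12,13,14,15): 0⊕1⊕1⊕1⊕1⊕0⊕0⊕1 = 1
Syndrome s8…s1 = 1000 → error at position 8.
Flip position 8: 000011001111001 → 000011011111001

000011011111001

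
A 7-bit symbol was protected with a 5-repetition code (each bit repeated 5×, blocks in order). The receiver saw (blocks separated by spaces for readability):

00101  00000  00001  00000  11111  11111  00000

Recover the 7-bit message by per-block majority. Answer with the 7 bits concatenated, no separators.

Block 1 (00101): 2 ones → 0
Block 2 (00000): 0 ones → 0
Block 3 (00001): 1 one → 0
Block 4 (00000): 0 ones → 0
Block 5 (11111): 5 ones → 1
Block 6 (11111): 5 ones → 1
Block 7 (00000): 0 ones → 0

0000110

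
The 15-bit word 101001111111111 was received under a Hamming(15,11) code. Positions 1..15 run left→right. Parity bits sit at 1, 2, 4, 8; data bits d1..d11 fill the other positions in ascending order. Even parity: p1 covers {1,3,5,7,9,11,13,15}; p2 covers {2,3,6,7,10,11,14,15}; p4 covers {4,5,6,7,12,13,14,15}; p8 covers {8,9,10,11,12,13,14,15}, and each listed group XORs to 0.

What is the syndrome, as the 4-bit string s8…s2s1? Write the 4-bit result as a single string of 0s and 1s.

0011

s1 (pos 1,3,5,7,9,11,13,15): 1⊕1⊕0⊕1⊕1⊕1⊕1⊕1 = 1
s2 (pos 2,3,6,7,10,11,14,15): 0⊕1⊕1⊕1⊕1⊕1⊕1⊕1 = 1
s4 (pos 4,5,6,7,12,13,14,15): 0⊕0⊕1⊕1⊕1⊕1⊕1⊕1 = 0
s8 (pos 8,9,10,11,12,13,14,15): 1⊕1⊕1⊕1⊕1⊕1⊕1⊕1 = 0
Syndrome s8…s1 = 0011 → error at position 3.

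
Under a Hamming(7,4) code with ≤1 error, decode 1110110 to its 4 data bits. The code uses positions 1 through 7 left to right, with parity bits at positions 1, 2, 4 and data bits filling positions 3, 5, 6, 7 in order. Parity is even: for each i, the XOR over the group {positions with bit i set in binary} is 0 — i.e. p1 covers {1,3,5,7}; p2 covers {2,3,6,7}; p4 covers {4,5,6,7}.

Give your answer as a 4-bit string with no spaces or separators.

s1 (pos 1,3,5,7): 1⊕1⊕1⊕0 = 1
s2 (pos 2,3,6,7): 1⊕1⊕1⊕0 = 1
s4 (pos 4,5,6,7): 0⊕1⊕1⊕0 = 0
Syndrome s4…s1 = 011 → error at position 3.
Flip position 3: 1110110 → 1100110
Read data bits from positions 3,5,6,7: 0110

0110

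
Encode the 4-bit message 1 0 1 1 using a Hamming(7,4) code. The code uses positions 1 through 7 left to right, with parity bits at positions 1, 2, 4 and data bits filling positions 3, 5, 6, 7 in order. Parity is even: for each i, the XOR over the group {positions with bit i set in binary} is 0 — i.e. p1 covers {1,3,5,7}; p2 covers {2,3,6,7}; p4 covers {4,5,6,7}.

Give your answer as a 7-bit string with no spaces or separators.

0110011

Place data at non-parity positions: p1 p2 1 p4 0 1 1
p1 (pos 1,3,5,7): XOR of data positions = 1⊕0⊕1 = 0
p2 (pos 2,3,6,7): XOR of data positions = 1⊕1⊕1 = 1
p4 (pos 4,5,6,7): XOR of data positions = 0⊕1⊕1 = 0
Codeword: 0110011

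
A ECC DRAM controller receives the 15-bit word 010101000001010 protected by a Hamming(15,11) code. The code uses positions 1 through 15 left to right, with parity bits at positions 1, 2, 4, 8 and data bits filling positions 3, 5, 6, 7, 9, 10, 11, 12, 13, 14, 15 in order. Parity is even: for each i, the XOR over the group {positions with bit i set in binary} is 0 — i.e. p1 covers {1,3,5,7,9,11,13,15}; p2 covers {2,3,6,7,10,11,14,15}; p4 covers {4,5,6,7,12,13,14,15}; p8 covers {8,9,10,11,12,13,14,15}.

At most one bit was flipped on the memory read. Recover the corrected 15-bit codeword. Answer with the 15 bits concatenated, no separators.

000101000001010

s1 (pos 1,3,5,7,9,11,13,15): 0⊕0⊕0⊕0⊕0⊕0⊕0⊕0 = 0
s2 (pos 2,3,6,7,10,11,14,15): 1⊕0⊕1⊕0⊕0⊕0⊕1⊕0 = 1
s4 (pos 4,5,6,7,12,13,14,15): 1⊕0⊕1⊕0⊕1⊕0⊕1⊕0 = 0
s8 (pos 8,9,10,11,12,13,14,15): 0⊕0⊕0⊕0⊕1⊕0⊕1⊕0 = 0
Syndrome s8…s1 = 0010 → error at position 2.
Flip position 2: 010101000001010 → 000101000001010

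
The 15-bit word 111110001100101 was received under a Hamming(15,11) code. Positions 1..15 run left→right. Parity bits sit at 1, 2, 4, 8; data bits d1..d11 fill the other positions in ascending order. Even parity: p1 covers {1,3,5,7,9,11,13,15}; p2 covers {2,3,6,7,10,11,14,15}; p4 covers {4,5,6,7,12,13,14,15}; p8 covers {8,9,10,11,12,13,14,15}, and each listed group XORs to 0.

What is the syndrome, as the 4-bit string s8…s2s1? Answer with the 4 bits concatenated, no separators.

s1 (pos 1,3,5,7,9,11,13,15): 1⊕1⊕1⊕0⊕1⊕0⊕1⊕1 = 0
s2 (pos 2,3,6,7,10,11,14,15): 1⊕1⊕0⊕0⊕1⊕0⊕0⊕1 = 0
s4 (pos 4,5,6,7,12,13,14,15): 1⊕1⊕0⊕0⊕0⊕1⊕0⊕1 = 0
s8 (pos 8,9,10,11,12,13,14,15): 0⊕1⊕1⊕0⊕0⊕1⊕0⊕1 = 0
Syndrome s8…s1 = 0000 → no error.

0000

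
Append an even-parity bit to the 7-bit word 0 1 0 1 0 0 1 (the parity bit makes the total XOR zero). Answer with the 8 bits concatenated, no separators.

01010011

XOR of the 7 data bits: 0⊕1⊕0⊕1⊕0⊕0⊕1 = 1
Parity bit = 1 (so all 8 bits XOR to 0).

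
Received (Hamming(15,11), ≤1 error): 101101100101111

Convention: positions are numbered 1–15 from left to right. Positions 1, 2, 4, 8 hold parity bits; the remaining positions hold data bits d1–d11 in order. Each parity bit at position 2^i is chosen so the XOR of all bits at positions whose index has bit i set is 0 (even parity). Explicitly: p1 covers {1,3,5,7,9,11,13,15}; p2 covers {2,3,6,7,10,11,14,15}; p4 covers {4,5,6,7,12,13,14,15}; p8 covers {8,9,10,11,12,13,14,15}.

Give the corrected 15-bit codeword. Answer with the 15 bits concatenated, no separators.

101101100101011

s1 (pos 1,3,5,7,9,11,13,15): 1⊕1⊕0⊕1⊕0⊕0⊕1⊕1 = 1
s2 (pos 2,3,6,7,10,11,14,15): 0⊕1⊕1⊕1⊕1⊕0⊕1⊕1 = 0
s4 (pos 4,5,6,7,12,13,14,15): 1⊕0⊕1⊕1⊕1⊕1⊕1⊕1 = 1
s8 (pos 8,9,10,11,12,13,14,15): 0⊕0⊕1⊕0⊕1⊕1⊕1⊕1 = 1
Syndrome s8…s1 = 1101 → error at position 13.
Flip position 13: 101101100101111 → 101101100101011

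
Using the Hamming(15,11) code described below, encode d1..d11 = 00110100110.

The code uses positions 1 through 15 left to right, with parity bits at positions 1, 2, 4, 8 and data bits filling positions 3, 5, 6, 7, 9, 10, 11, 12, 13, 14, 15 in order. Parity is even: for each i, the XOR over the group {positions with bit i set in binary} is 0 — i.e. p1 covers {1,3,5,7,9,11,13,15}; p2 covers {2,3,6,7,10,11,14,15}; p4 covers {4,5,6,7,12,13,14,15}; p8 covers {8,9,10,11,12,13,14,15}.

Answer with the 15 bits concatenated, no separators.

Place data at non-parity positions: p1 p2 0 p4 0 1 1 p8 0 1 0 0 1 1 0
p1 (pos 1,3,5,7,9,11,13,15): XOR of data positions = 0⊕0⊕1⊕0⊕0⊕1⊕0 = 0
p2 (pos 2,3,6,7,10,11,14,15): XOR of data positions = 0⊕1⊕1⊕1⊕0⊕1⊕0 = 0
p4 (pos 4,5,6,7,12,13,14,15): XOR of data positions = 0⊕1⊕1⊕0⊕1⊕1⊕0 = 0
p8 (pos 8,9,10,11,12,13,14,15): XOR of data positions = 0⊕1⊕0⊕0⊕1⊕1⊕0 = 1
Codeword: 000001110100110

000001110100110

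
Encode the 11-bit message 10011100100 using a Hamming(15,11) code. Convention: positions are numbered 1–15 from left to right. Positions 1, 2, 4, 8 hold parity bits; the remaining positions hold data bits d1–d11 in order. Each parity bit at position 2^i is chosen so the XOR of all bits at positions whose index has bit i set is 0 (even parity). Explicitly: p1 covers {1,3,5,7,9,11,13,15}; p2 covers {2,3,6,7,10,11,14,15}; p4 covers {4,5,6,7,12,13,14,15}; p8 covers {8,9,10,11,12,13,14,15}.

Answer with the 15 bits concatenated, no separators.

Place data at non-parity positions: p1 p2 1 p4 0 0 1 p8 1 1 0 0 1 0 0
p1 (pos 1,3,5,7,9,11,13,15): XOR of data positions = 1⊕0⊕1⊕1⊕0⊕1⊕0 = 0
p2 (pos 2,3,6,7,10,11,14,15): XOR of data positions = 1⊕0⊕1⊕1⊕0⊕0⊕0 = 1
p4 (pos 4,5,6,7,12,13,14,15): XOR of data positions = 0⊕0⊕1⊕0⊕1⊕0⊕0 = 0
p8 (pos 8,9,10,11,12,13,14,15): XOR of data positions = 1⊕1⊕0⊕0⊕1⊕0⊕0 = 1
Codeword: 011000111100100

011000111100100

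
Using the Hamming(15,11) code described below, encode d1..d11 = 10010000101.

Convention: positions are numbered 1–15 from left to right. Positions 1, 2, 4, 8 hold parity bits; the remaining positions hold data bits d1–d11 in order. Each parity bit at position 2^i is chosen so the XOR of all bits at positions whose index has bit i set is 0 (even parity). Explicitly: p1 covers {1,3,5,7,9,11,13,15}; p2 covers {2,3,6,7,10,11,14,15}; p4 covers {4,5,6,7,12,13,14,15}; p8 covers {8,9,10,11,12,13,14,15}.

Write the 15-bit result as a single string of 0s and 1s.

Place data at non-parity positions: p1 p2 1 p4 0 0 1 p8 0 0 0 0 1 0 1
p1 (pos 1,3,5,7,9,11,13,15): XOR of data positions = 1⊕0⊕1⊕0⊕0⊕1⊕1 = 0
p2 (pos 2,3,6,7,10,11,14,15): XOR of data positions = 1⊕0⊕1⊕0⊕0⊕0⊕1 = 1
p4 (pos 4,5,6,7,12,13,14,15): XOR of data positions = 0⊕0⊕1⊕0⊕1⊕0⊕1 = 1
p8 (pos 8,9,10,11,12,13,14,15): XOR of data positions = 0⊕0⊕0⊕0⊕1⊕0⊕1 = 0
Codeword: 011100100000101

011100100000101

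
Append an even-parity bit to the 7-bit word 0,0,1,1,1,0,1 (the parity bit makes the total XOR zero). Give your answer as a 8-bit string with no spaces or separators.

00111010

XOR of the 7 data bits: 0⊕0⊕1⊕1⊕1⊕0⊕1 = 0
Parity bit = 0 (so all 8 bits XOR to 0).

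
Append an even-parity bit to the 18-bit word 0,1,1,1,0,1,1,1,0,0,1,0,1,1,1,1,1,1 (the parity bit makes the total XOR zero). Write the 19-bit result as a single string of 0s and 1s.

XOR of the 18 data bits: 0⊕1⊕1⊕1⊕0⊕1⊕1⊕1⊕0⊕0⊕1⊕0⊕1⊕1⊕1⊕1⊕1⊕1 = 1
Parity bit = 1 (so all 19 bits XOR to 0).

0111011100101111111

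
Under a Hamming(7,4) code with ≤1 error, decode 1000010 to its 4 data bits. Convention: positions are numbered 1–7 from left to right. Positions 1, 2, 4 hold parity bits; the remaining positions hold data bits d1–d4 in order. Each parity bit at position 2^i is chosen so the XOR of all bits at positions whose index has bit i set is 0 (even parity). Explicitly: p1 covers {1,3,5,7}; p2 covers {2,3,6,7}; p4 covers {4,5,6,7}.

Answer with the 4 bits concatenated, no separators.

0011

s1 (pos 1,3,5,7): 1⊕0⊕0⊕0 = 1
s2 (pos 2,3,6,7): 0⊕0⊕1⊕0 = 1
s4 (pos 4,5,6,7): 0⊕0⊕1⊕0 = 1
Syndrome s4…s1 = 111 → error at position 7.
Flip position 7: 1000010 → 1000011
Read data bits from positions 3,5,6,7: 0011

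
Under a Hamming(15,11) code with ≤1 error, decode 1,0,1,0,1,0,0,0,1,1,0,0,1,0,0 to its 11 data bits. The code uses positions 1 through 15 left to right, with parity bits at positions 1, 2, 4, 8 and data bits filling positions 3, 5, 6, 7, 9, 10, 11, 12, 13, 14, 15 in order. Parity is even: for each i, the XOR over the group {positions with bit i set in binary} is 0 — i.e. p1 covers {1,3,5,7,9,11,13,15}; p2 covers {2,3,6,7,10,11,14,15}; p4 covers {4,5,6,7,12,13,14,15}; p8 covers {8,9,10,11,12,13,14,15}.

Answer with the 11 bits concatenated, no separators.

s1 (pos 1,3,5,7,9,11,13,15): 1⊕1⊕1⊕0⊕1⊕0⊕1⊕0 = 1
s2 (pos 2,3,6,7,10,11,14,15): 0⊕1⊕0⊕0⊕1⊕0⊕0⊕0 = 0
s4 (pos 4,5,6,7,12,13,14,15): 0⊕1⊕0⊕0⊕0⊕1⊕0⊕0 = 0
s8 (pos 8,9,10,11,12,13,14,15): 0⊕1⊕1⊕0⊕0⊕1⊕0⊕0 = 1
Syndrome s8…s1 = 1001 → error at position 9.
Flip position 9: 101010001100100 → 101010000100100
Read data bits from positions 3,5,6,7,9,10,11,12,13,14,15: 11000100100

11000100100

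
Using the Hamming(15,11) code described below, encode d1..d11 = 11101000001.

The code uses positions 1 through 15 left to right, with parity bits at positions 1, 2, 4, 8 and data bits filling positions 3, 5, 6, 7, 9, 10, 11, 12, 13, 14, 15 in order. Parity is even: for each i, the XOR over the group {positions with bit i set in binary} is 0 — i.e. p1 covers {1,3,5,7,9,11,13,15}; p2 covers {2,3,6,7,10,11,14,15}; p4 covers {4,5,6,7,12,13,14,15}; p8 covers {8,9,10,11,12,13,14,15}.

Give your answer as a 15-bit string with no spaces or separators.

011111001000001

Place data at non-parity positions: p1 p2 1 p4 1 1 0 p8 1 0 0 0 0 0 1
p1 (pos 1,3,5,7,9,11,13,15): XOR of data positions = 1⊕1⊕0⊕1⊕0⊕0⊕1 = 0
p2 (pos 2,3,6,7,10,11,14,15): XOR of data positions = 1⊕1⊕0⊕0⊕0⊕0⊕1 = 1
p4 (pos 4,5,6,7,12,13,14,15): XOR of data positions = 1⊕1⊕0⊕0⊕0⊕0⊕1 = 1
p8 (pos 8,9,10,11,12,13,14,15): XOR of data positions = 1⊕0⊕0⊕0⊕0⊕0⊕1 = 0
Codeword: 011111001000001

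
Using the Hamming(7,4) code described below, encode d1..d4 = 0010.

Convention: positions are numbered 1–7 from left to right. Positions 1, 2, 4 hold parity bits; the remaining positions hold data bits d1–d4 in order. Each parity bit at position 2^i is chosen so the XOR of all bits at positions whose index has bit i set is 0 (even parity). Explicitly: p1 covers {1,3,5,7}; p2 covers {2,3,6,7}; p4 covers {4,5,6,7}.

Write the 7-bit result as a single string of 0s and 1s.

Place data at non-parity positions: p1 p2 0 p4 0 1 0
p1 (pos 1,3,5,7): XOR of data positions = 0⊕0⊕0 = 0
p2 (pos 2,3,6,7): XOR of data positions = 0⊕1⊕0 = 1
p4 (pos 4,5,6,7): XOR of data positions = 0⊕1⊕0 = 1
Codeword: 0101010

0101010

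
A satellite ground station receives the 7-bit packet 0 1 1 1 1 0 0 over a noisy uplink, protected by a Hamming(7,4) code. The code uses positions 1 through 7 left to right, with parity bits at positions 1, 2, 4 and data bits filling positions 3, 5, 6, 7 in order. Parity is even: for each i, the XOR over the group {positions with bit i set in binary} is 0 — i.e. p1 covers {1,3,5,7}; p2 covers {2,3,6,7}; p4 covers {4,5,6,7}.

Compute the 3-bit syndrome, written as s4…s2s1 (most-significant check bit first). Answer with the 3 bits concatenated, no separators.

000

s1 (pos 1,3,5,7): 0⊕1⊕1⊕0 = 0
s2 (pos 2,3,6,7): 1⊕1⊕0⊕0 = 0
s4 (pos 4,5,6,7): 1⊕1⊕0⊕0 = 0
Syndrome s4…s1 = 000 → no error.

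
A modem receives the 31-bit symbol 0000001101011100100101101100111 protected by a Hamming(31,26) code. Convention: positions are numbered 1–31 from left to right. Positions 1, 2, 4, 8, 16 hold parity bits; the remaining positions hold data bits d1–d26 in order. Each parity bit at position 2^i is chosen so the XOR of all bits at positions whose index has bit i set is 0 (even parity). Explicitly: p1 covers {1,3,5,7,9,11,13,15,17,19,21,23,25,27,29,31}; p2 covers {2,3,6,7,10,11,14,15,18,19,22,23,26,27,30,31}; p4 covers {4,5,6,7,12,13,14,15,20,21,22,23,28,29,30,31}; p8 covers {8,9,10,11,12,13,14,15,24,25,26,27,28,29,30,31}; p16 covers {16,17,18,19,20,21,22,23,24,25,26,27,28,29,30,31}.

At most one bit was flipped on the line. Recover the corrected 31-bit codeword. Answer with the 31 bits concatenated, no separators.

0000001101011100000101101100111

s1 (pos 1,3,5,7,9,11,13,15,17,19,21,23,25,27,29,31): 0⊕0⊕0⊕1⊕0⊕0⊕1⊕0⊕1⊕0⊕0⊕1⊕1⊕0⊕1⊕1 = 1
s2 (pos 2,3,6,7,10,11,14,15,18,19,22,23,26,27,30,31): 0⊕0⊕0⊕1⊕1⊕0⊕1⊕0⊕0⊕0⊕1⊕1⊕1⊕0⊕1⊕1 = 0
s4 (pos 4,5,6,7,12,13,14,15,20,21,22,23,28,29,30,31): 0⊕0⊕0⊕1⊕1⊕1⊕1⊕0⊕1⊕0⊕1⊕1⊕0⊕1⊕1⊕1 = 0
s8 (pos 8,9,10,11,12,13,14,15,24,25,26,27,28,29,30,31): 1⊕0⊕1⊕0⊕1⊕1⊕1⊕0⊕0⊕1⊕1⊕0⊕0⊕1⊕1⊕1 = 0
s16 (pos 16,17,18,19,20,21,22,23,24,25,26,27,28,29,30,31): 0⊕1⊕0⊕0⊕1⊕0⊕1⊕1⊕0⊕1⊕1⊕0⊕0⊕1⊕1⊕1 = 1
Syndrome s16…s1 = 10001 → error at position 17.
Flip position 17: 0000001101011100100101101100111 → 0000001101011100000101101100111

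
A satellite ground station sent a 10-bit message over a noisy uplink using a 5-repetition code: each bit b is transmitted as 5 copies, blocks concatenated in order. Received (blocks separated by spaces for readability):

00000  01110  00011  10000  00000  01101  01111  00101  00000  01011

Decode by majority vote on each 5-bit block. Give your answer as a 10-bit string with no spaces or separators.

0100011001

Block 1 (00000): 0 ones → 0
Block 2 (01110): 3 ones → 1
Block 3 (00011): 2 ones → 0
Block 4 (10000): 1 one → 0
Block 5 (00000): 0 ones → 0
Block 6 (01101): 3 ones → 1
Block 7 (01111): 4 ones → 1
Block 8 (00101): 2 ones → 0
Block 9 (00000): 0 ones → 0
Block 10 (01011): 3 ones → 1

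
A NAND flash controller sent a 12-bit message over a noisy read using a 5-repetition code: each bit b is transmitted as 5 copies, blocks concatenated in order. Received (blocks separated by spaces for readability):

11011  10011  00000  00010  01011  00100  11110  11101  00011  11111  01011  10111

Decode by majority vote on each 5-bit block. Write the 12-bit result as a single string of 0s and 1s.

Block 1 (11011): 4 ones → 1
Block 2 (10011): 3 ones → 1
Block 3 (00000): 0 ones → 0
Block 4 (00010): 1 one → 0
Block 5 (01011): 3 ones → 1
Block 6 (00100): 1 one → 0
Block 7 (11110): 4 ones → 1
Block 8 (11101): 4 ones → 1
Block 9 (00011): 2 ones → 0
Block 10 (11111): 5 ones → 1
Block 11 (01011): 3 ones → 1
Block 12 (10111): 4 ones → 1

110010110111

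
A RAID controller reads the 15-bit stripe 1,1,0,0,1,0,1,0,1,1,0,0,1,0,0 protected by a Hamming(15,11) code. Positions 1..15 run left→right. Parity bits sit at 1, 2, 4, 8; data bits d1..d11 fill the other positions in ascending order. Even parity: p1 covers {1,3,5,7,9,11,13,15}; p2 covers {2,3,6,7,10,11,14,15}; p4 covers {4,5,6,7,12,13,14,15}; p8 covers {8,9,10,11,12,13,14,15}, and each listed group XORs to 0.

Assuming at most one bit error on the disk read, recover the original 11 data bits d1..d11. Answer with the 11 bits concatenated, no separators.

s1 (pos 1,3,5,7,9,11,13,15): 1⊕0⊕1⊕1⊕1⊕0⊕1⊕0 = 1
s2 (pos 2,3,6,7,10,11,14,15): 1⊕0⊕0⊕1⊕1⊕0⊕0⊕0 = 1
s4 (pos 4,5,6,7,12,13,14,15): 0⊕1⊕0⊕1⊕0⊕1⊕0⊕0 = 1
s8 (pos 8,9,10,11,12,13,14,15): 0⊕1⊕1⊕0⊕0⊕1⊕0⊕0 = 1
Syndrome s8…s1 = 1111 → error at position 15.
Flip position 15: 110010101100100 → 110010101100101
Read data bits from positions 3,5,6,7,9,10,11,12,13,14,15: 01011100101

01011100101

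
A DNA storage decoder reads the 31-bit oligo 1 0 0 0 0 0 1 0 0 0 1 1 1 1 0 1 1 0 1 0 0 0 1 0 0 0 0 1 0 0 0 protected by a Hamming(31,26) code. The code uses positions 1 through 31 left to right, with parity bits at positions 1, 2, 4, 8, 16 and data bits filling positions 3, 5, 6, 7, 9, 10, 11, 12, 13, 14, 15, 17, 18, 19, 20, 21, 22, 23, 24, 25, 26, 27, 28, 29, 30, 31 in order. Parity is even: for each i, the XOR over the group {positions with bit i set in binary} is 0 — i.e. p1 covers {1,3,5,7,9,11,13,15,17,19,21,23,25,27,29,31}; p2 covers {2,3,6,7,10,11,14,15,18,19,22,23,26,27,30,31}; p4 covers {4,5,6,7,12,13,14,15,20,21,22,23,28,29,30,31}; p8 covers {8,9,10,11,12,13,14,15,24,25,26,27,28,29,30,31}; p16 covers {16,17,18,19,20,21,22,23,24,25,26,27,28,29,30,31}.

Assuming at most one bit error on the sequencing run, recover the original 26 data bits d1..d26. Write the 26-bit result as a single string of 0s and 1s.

00010011110101000100011000

s1 (pos 1,3,5,7,9,11,13,15,17,19,21,23,25,27,29,31): 1⊕0⊕0⊕1⊕0⊕1⊕1⊕0⊕1⊕1⊕0⊕1⊕0⊕0⊕0⊕0 = 1
s2 (pos 2,3,6,7,10,11,14,15,18,19,22,23,26,27,30,31): 0⊕0⊕0⊕1⊕0⊕1⊕1⊕0⊕0⊕1⊕0⊕1⊕0⊕0⊕0⊕0 = 1
s4 (pos 4,5,6,7,12,13,14,15,20,21,22,23,28,29,30,31): 0⊕0⊕0⊕1⊕1⊕1⊕1⊕0⊕0⊕0⊕0⊕1⊕1⊕0⊕0⊕0 = 0
s8 (pos 8,9,10,11,12,13,14,15,24,25,26,27,28,29,30,31): 0⊕0⊕0⊕1⊕1⊕1⊕1⊕0⊕0⊕0⊕0⊕0⊕1⊕0⊕0⊕0 = 1
s16 (pos 16,17,18,19,20,21,22,23,24,25,26,27,28,29,30,31): 1⊕1⊕0⊕1⊕0⊕0⊕0⊕1⊕0⊕0⊕0⊕0⊕1⊕0⊕0⊕0 = 1
Syndrome s16…s1 = 11011 → error at position 27.
Flip position 27: 1000001000111101101000100001000 → 1000001000111101101000100011000
Read data bits from positions 3,5,6,7,9,10,11,12,13,14,15,17,18,19,20,21,22,23,24,25,26,27,28,29,30,31: 00010011110101000100011000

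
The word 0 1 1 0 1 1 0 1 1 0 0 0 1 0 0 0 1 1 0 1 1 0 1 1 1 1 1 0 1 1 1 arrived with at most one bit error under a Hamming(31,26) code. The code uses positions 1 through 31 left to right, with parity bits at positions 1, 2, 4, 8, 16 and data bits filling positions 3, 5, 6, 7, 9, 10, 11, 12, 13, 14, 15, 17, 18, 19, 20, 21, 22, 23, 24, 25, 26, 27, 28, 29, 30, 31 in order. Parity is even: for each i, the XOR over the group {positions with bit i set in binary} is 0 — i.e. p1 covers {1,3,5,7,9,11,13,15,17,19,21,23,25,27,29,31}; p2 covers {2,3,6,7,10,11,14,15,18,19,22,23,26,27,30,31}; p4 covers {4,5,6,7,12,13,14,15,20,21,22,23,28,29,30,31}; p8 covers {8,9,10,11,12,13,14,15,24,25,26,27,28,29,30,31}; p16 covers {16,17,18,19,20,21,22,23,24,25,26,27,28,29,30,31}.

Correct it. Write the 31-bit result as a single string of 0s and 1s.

0110111110001000110110111110111

s1 (pos 1,3,5,7,9,11,13,15,17,19,21,23,25,27,29,31): 0⊕1⊕1⊕0⊕1⊕0⊕1⊕0⊕1⊕0⊕1⊕1⊕1⊕1⊕1⊕1 = 1
s2 (pos 2,3,6,7,10,11,14,15,18,19,22,23,26,27,30,31): 1⊕1⊕1⊕0⊕0⊕0⊕0⊕0⊕1⊕0⊕0⊕1⊕1⊕1⊕1⊕1 = 1
s4 (pos 4,5,6,7,12,13,14,15,20,21,22,23,28,29,30,31): 0⊕1⊕1⊕0⊕0⊕1⊕0⊕0⊕1⊕1⊕0⊕1⊕0⊕1⊕1⊕1 = 1
s8 (pos 8,9,10,11,12,13,14,15,24,25,26,27,28,29,30,31): 1⊕1⊕0⊕0⊕0⊕1⊕0⊕0⊕1⊕1⊕1⊕1⊕0⊕1⊕1⊕1 = 0
s16 (pos 16,17,18,19,20,21,22,23,24,25,26,27,28,29,30,31): 0⊕1⊕1⊕0⊕1⊕1⊕0⊕1⊕1⊕1⊕1⊕1⊕0⊕1⊕1⊕1 = 0
Syndrome s16…s1 = 00111 → error at position 7.
Flip position 7: 0110110110001000110110111110111 → 0110111110001000110110111110111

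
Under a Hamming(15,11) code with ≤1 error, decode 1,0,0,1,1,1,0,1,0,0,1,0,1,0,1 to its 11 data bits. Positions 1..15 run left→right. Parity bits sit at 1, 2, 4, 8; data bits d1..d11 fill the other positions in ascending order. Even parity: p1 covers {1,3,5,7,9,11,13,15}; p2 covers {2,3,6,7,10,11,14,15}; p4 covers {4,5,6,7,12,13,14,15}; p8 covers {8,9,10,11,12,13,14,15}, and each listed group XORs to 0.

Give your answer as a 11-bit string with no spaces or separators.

01110010101

s1 (pos 1,3,5,7,9,11,13,15): 1⊕0⊕1⊕0⊕0⊕1⊕1⊕1 = 1
s2 (pos 2,3,6,7,10,11,14,15): 0⊕0⊕1⊕0⊕0⊕1⊕0⊕1 = 1
s4 (pos 4,5,6,7,12,13,14,15): 1⊕1⊕1⊕0⊕0⊕1⊕0⊕1 = 1
s8 (pos 8,9,10,11,12,13,14,15): 1⊕0⊕0⊕1⊕0⊕1⊕0⊕1 = 0
Syndrome s8…s1 = 0111 → error at position 7.
Flip position 7: 100111010010101 → 100111110010101
Read data bits from positions 3,5,6,7,9,10,11,12,13,14,15: 01110010101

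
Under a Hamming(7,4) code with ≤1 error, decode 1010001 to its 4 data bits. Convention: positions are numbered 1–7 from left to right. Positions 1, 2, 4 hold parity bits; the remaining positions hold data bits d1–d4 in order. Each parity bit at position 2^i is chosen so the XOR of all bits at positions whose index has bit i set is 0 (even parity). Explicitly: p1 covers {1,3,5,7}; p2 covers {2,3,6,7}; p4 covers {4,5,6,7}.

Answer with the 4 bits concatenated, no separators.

s1 (pos 1,3,5,7): 1⊕1⊕0⊕1 = 1
s2 (pos 2,3,6,7): 0⊕1⊕0⊕1 = 0
s4 (pos 4,5,6,7): 0⊕0⊕0⊕1 = 1
Syndrome s4…s1 = 101 → error at position 5.
Flip position 5: 1010001 → 1010101
Read data bits from positions 3,5,6,7: 1101

1101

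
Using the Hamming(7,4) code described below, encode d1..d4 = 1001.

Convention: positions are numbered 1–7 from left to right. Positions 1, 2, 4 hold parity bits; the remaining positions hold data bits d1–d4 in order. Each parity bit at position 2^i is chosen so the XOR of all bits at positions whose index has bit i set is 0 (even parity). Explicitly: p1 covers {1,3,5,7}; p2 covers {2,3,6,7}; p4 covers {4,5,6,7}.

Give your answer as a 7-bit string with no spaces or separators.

Place data at non-parity positions: p1 p2 1 p4 0 0 1
p1 (pos 1,3,5,7): XOR of data positions = 1⊕0⊕1 = 0
p2 (pos 2,3,6,7): XOR of data positions = 1⊕0⊕1 = 0
p4 (pos 4,5,6,7): XOR of data positions = 0⊕0⊕1 = 1
Codeword: 0011001

0011001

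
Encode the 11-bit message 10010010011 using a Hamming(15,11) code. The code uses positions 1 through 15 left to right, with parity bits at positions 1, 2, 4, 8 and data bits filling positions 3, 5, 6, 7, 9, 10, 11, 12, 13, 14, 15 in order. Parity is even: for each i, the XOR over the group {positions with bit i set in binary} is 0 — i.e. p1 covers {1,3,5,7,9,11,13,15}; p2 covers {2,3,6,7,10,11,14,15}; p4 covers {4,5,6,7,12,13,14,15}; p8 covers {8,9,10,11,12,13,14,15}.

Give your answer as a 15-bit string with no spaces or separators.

011100110010011

Place data at non-parity positions: p1 p2 1 p4 0 0 1 p8 0 0 1 0 0 1 1
p1 (pos 1,3,5,7,9,11,13,15): XOR of data positions = 1⊕0⊕1⊕0⊕1⊕0⊕1 = 0
p2 (pos 2,3,6,7,10,11,14,15): XOR of data positions = 1⊕0⊕1⊕0⊕1⊕1⊕1 = 1
p4 (pos 4,5,6,7,12,13,14,15): XOR of data positions = 0⊕0⊕1⊕0⊕0⊕1⊕1 = 1
p8 (pos 8,9,10,11,12,13,14,15): XOR of data positions = 0⊕0⊕1⊕0⊕0⊕1⊕1 = 1
Codeword: 011100110010011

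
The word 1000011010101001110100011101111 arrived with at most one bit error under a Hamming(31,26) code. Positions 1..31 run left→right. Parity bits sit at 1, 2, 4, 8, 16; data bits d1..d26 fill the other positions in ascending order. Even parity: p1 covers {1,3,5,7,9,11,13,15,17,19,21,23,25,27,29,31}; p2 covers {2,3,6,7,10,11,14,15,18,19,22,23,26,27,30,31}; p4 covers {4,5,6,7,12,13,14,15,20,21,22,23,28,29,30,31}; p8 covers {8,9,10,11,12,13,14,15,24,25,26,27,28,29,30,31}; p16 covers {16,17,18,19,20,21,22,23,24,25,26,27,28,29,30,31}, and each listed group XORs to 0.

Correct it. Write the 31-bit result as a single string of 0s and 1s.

s1 (pos 1,3,5,7,9,11,13,15,17,19,21,23,25,27,29,31): 1⊕0⊕0⊕1⊕1⊕1⊕1⊕0⊕1⊕0⊕0⊕0⊕1⊕0⊕1⊕1 = 1
s2 (pos 2,3,6,7,10,11,14,15,18,19,22,23,26,27,30,31): 0⊕0⊕1⊕1⊕0⊕1⊕0⊕0⊕1⊕0⊕0⊕0⊕1⊕0⊕1⊕1 = 1
s4 (pos 4,5,6,7,12,13,14,15,20,21,22,23,28,29,30,31): 0⊕0⊕1⊕1⊕0⊕1⊕0⊕0⊕1⊕0⊕0⊕0⊕1⊕1⊕1⊕1 = 0
s8 (pos 8,9,10,11,12,13,14,15,24,25,26,27,28,29,30,31): 0⊕1⊕0⊕1⊕0⊕1⊕0⊕0⊕1⊕1⊕1⊕0⊕1⊕1⊕1⊕1 = 0
s16 (pos 16,17,18,19,20,21,22,23,24,25,26,27,28,29,30,31): 1⊕1⊕1⊕0⊕1⊕0⊕0⊕0⊕1⊕1⊕1⊕0⊕1⊕1⊕1⊕1 = 1
Syndrome s16…s1 = 10011 → error at position 19.
Flip position 19: 1000011010101001110100011101111 → 1000011010101001111100011101111

1000011010101001111100011101111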